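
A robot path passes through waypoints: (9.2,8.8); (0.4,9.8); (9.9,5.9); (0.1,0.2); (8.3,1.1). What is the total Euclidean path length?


Segment lengths:
  seg1 = sqrt((-8.8)^2 + (1.0)^2) = 8.8566
  seg2 = sqrt((9.5)^2 + (-3.9)^2) = 10.2694
  seg3 = sqrt((-9.8)^2 + (-5.7)^2) = 11.3371
  seg4 = sqrt((8.2)^2 + (0.9)^2) = 8.2492
Total = 38.7124


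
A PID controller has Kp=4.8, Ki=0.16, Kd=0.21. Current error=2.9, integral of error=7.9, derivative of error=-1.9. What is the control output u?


u = Kp*e + Ki*int(e) + Kd*de/dt
= 4.8*2.9 + 0.16*7.9 + 0.21*(-1.9)
= 13.92 + 1.264 + -0.399
= 14.785


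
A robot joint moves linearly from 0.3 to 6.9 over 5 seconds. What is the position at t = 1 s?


s = t/T = 1/5 = 0.2
p(t) = p0 + (pf-p0)*s
= 0.3 + (6.9 - 0.3) * 0.2
= 1.62


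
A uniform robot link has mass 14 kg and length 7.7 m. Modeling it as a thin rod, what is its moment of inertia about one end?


I = (1/3) * m * L^2
= (1/3) * 14 * 7.7^2
= 0.333333 * 14 * 59.29
= 276.6867 kg*m^2


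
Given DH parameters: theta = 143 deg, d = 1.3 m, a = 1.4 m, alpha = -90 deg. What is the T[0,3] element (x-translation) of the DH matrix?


T[0,3] = a * cos(theta)
= 1.4 * cos(143 deg)
= 1.4 * -0.7986
= -1.1181


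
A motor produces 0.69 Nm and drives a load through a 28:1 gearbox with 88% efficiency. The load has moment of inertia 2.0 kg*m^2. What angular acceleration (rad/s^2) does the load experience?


tau_out = tau_motor * N * eta
= 0.69 * 28 * 0.88 = 17.0016 Nm
alpha = tau_out / I = 17.0016 / 2.0
= 8.5008 rad/s^2


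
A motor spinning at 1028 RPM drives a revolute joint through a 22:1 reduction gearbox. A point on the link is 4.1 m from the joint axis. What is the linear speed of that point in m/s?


omega_motor = 1028 * 2*pi/60 = 107.6519 rad/s
omega_joint = omega_motor / 22 = 4.8933 rad/s
v = omega_joint * r = 4.8933 * 4.1
= 20.0624 m/s


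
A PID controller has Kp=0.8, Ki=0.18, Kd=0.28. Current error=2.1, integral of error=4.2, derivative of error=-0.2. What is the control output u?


u = Kp*e + Ki*int(e) + Kd*de/dt
= 0.8*2.1 + 0.18*4.2 + 0.28*(-0.2)
= 1.68 + 0.756 + -0.056
= 2.38


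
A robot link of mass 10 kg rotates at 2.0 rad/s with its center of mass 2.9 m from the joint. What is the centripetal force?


F = m * omega^2 * r
= 10 * 2.0^2 * 2.9
= 10 * 4.0 * 2.9
= 116.0 N


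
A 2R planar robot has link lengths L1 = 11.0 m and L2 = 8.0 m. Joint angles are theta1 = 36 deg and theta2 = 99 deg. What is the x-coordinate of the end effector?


Convert angles to radians: theta1 = 0.6283, theta2 = 1.7279
x = L1*cos(theta1) + L2*cos(theta1+theta2)
x = 8.8992 + -5.6569
x = 3.2423


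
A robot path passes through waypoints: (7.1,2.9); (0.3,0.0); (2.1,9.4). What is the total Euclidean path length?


Segment lengths:
  seg1 = sqrt((-6.8)^2 + (-2.9)^2) = 7.3926
  seg2 = sqrt((1.8)^2 + (9.4)^2) = 9.5708
Total = 16.9634


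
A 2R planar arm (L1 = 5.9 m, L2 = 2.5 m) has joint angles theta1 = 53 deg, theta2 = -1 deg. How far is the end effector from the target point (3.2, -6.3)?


End effector via forward kinematics:
x = L1*cos(t1) + L2*cos(t1+t2) = 5.0899
y = L1*sin(t1) + L2*sin(t1+t2) = 6.682
Distance to target:
d = sqrt((3.2 - 5.0899)^2 + (-6.3 - 6.682)^2)
= sqrt(3.5716 + 168.5317)
= 13.1188 m


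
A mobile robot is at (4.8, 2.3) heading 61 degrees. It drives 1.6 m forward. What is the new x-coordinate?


x_new = x0 + d*cos(theta)
= 4.8 + 1.6*cos(61)
= 4.8 + 0.7757
= 5.5757


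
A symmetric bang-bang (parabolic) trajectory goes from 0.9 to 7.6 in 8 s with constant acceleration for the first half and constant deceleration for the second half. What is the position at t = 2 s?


Symmetric rest-to-rest: each phase covers (pf-p0)/2 in time T/2. 0.5*a*(T/2)^2 = (pf-p0)/2 => a = 4*(pf-p0)/T^2
a = 4*(7.6-0.9)/8^2 = 0.4187
t = 2 is in the acceleration phase (t <= T/2).
p = p0 + 0.5*a*t^2 = 0.9 + 0.5*0.4187*2^2
= 1.7375


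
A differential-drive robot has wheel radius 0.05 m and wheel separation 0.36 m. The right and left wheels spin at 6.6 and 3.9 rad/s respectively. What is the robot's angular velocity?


vR = r*wR = 0.05*6.6 = 0.33 m/s
vL = r*wL = 0.05*3.9 = 0.195 m/s
v = (vR+vL)/2 = 0.2625 m/s
omega = (vR-vL)/L = 0.375 rad/s
angular velocity = 0.375 rad/s


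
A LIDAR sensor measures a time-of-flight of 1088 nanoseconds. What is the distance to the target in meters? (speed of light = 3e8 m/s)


tof = 1088 ns = 1.088e-06 s
dist = c * tof / 2
= 3e8 * 1.088e-06 / 2
= 163.2 m


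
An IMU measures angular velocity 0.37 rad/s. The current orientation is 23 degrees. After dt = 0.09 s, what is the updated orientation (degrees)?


delta_theta = w * dt = 0.37 * 0.09 = 0.0333 rad
= 1.9079 deg
theta_new = 23 + 1.9079 = 24.9079 deg


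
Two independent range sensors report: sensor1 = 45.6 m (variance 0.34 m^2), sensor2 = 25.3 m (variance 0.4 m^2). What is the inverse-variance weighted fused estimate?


w1 = (1/var1) / (1/var1 + 1/var2)
   = 2.9412 / (2.9412 + 2.5) = 0.5405
w2 = 1 - w1 = 0.4595
fused = w1*s1 + w2*s2 = 24.6486 + 11.6243
= 36.273 m


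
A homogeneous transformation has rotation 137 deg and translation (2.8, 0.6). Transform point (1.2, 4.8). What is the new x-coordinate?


x' = cos(theta)*px - sin(theta)*py + tx
= -0.7314*1.2 - 0.682*4.8 + 2.8
= -1.3512


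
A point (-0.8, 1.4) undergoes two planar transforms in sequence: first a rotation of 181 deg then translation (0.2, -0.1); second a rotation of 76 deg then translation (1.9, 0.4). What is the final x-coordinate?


After transform 1:
x1 = cos(181)*-0.8 - sin(181)*1.4 + 0.2 = 1.0243
y1 = sin(181)*-0.8 + cos(181)*1.4 + -0.1 = -1.4858
After transform 2:
x2 = cos(76)*1.0243 - sin(76)*-1.4858 + 1.9
= 3.5895


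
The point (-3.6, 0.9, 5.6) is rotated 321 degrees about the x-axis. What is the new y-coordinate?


Rotation about x-axis: y' = y*cos(theta) - z*sin(theta)
= 0.9 * 0.7771 - 5.6 * -0.6293
= 4.2236


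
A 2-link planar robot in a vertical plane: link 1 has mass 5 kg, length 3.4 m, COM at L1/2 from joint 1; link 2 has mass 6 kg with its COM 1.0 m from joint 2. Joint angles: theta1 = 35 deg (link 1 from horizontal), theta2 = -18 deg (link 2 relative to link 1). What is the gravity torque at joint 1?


Horizontal distance from joint 1 to link-1 COM:
  x_c1 = (L1/2)*cos(t1) = 1.7 * 0.8192 = 1.3926 m
Horizontal distance from joint 1 to link-2 COM:
  x_c2 = L1*cos(t1) + Lc2*cos(t1+t2)
       = 3.4*0.8192 + 1.0*0.9563 = 3.7414 m
tau1 = m1*g*x_c1 + m2*g*x_c2
     = 5*9.81*1.3926 + 6*9.81*3.7414
     = 68.305 + 220.2201
     = 288.5251 Nm


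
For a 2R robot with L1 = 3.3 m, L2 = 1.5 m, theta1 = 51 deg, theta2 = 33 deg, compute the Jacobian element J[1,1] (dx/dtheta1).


J[1,1] = -L1*sin(t1) - L2*sin(t1+t2)
= -3.3*sin(51) - 1.5*sin(84)
= -4.0564


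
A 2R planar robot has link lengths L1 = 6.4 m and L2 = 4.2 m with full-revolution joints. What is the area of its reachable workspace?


r_max = L1 + L2 = 10.6 m
r_min = |L1 - L2| = 2.2 m
Area = pi*(r_max^2 - r_min^2)
= pi*(112.36 - 4.84)
= pi * 107.52
= 337.784 m^2


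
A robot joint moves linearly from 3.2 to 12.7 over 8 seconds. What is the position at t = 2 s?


s = t/T = 2/8 = 0.25
p(t) = p0 + (pf-p0)*s
= 3.2 + (12.7 - 3.2) * 0.25
= 5.575


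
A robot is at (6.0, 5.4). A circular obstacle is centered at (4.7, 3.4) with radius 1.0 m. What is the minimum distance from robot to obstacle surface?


center_dist = sqrt((6.0-4.7)^2 + (5.4-3.4)^2)
= sqrt(1.69 + 4.0)
= 2.3854
min_dist = center_dist - radius = 2.3854 - 1.0 = 1.3854 m


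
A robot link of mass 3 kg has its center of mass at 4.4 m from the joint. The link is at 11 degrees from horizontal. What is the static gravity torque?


tau = m*g*L*cos(angle)
= 3 * 9.81 * 4.4 * cos(11 deg)
= 3 * 9.81 * 4.4 * 0.9816
= 127.1129 Nm


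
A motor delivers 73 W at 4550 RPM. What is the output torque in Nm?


omega = 4550 * 2*pi/60 = 476.4749 rad/s
tau = P / omega = 73 / 476.4749
= 0.1532 Nm


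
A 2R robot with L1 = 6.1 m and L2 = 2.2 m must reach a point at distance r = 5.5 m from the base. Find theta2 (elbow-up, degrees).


cos(theta2) = (r^2 - L1^2 - L2^2) / (2*L1*L2)
cos(theta2) = (30.25 - 37.21 - 4.84) / 26.84
cos(theta2) = -0.439642
theta2 = 116.0811 degrees


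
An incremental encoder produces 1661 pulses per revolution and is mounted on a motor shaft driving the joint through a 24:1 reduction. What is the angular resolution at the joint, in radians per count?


counts per rev = 1661
effective counts at joint = 1661 * 24 = 39864
resolution = 2*pi / 39864
= 1.5762e-04 rad/count


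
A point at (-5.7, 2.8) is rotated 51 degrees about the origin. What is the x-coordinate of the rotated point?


x' = x*cos(theta) - y*sin(theta)
cos(51 deg) = 0.6293, sin(51 deg) = 0.7771
x' = -5.7 * 0.6293 - 2.8 * 0.7771
= -3.5871 - 2.176
= -5.7631


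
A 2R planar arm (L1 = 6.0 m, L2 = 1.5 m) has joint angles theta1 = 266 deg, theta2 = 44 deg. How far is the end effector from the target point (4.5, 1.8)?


End effector via forward kinematics:
x = L1*cos(t1) + L2*cos(t1+t2) = 0.5456
y = L1*sin(t1) + L2*sin(t1+t2) = -7.1345
Distance to target:
d = sqrt((4.5 - 0.5456)^2 + (1.8 - -7.1345)^2)
= sqrt(15.6369 + 79.8244)
= 9.7704 m


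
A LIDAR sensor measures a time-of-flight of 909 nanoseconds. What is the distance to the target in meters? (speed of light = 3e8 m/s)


tof = 909 ns = 9.09e-07 s
dist = c * tof / 2
= 3e8 * 9.09e-07 / 2
= 136.35 m


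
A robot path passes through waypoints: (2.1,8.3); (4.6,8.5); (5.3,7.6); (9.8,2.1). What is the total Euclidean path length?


Segment lengths:
  seg1 = sqrt((2.5)^2 + (0.2)^2) = 2.508
  seg2 = sqrt((0.7)^2 + (-0.9)^2) = 1.1402
  seg3 = sqrt((4.5)^2 + (-5.5)^2) = 7.1063
Total = 10.7545


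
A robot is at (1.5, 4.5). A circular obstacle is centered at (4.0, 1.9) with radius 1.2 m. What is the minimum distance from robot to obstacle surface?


center_dist = sqrt((1.5-4.0)^2 + (4.5-1.9)^2)
= sqrt(6.25 + 6.76)
= 3.6069
min_dist = center_dist - radius = 3.6069 - 1.2 = 2.4069 m


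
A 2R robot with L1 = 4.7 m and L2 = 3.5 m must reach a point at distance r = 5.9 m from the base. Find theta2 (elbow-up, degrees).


cos(theta2) = (r^2 - L1^2 - L2^2) / (2*L1*L2)
cos(theta2) = (34.81 - 22.09 - 12.25) / 32.9
cos(theta2) = 0.014286
theta2 = 89.1815 degrees


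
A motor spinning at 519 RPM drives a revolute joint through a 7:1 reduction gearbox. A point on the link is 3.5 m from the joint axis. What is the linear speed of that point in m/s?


omega_motor = 519 * 2*pi/60 = 54.3496 rad/s
omega_joint = omega_motor / 7 = 7.7642 rad/s
v = omega_joint * r = 7.7642 * 3.5
= 27.1748 m/s


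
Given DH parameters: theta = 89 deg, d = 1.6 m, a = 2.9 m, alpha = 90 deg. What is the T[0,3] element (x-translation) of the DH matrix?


T[0,3] = a * cos(theta)
= 2.9 * cos(89 deg)
= 2.9 * 0.0175
= 0.0506


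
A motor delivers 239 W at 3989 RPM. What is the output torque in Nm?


omega = 3989 * 2*pi/60 = 417.7271 rad/s
tau = P / omega = 239 / 417.7271
= 0.5721 Nm


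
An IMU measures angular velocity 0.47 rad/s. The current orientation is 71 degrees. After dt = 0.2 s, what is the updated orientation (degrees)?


delta_theta = w * dt = 0.47 * 0.2 = 0.094 rad
= 5.3858 deg
theta_new = 71 + 5.3858 = 76.3858 deg


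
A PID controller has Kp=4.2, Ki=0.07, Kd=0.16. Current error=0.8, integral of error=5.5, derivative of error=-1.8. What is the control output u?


u = Kp*e + Ki*int(e) + Kd*de/dt
= 4.2*0.8 + 0.07*5.5 + 0.16*(-1.8)
= 3.36 + 0.385 + -0.288
= 3.457


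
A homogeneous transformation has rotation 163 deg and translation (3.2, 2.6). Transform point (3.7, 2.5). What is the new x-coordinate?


x' = cos(theta)*px - sin(theta)*py + tx
= -0.9563*3.7 - 0.2924*2.5 + 3.2
= -1.0693


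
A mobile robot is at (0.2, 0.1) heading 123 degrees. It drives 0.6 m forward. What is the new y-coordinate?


y_new = y0 + d*sin(theta)
= 0.1 + 0.6*sin(123)
= 0.1 + 0.5032
= 0.6032


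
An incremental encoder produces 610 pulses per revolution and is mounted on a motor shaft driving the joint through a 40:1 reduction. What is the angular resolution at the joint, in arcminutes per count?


counts per rev = 610
effective counts at joint = 610 * 40 = 24400
resolution = 360*60 / 24400
= 0.8852 arcmin/count


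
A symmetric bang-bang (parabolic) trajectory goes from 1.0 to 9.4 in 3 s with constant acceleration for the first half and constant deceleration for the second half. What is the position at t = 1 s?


Symmetric rest-to-rest: each phase covers (pf-p0)/2 in time T/2. 0.5*a*(T/2)^2 = (pf-p0)/2 => a = 4*(pf-p0)/T^2
a = 4*(9.4-1.0)/3^2 = 3.7333
t = 1 is in the acceleration phase (t <= T/2).
p = p0 + 0.5*a*t^2 = 1.0 + 0.5*3.7333*1^2
= 2.8667


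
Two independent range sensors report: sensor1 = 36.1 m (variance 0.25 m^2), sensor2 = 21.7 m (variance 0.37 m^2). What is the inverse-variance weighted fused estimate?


w1 = (1/var1) / (1/var1 + 1/var2)
   = 4.0 / (4.0 + 2.7027) = 0.5968
w2 = 1 - w1 = 0.4032
fused = w1*s1 + w2*s2 = 21.5435 + 8.75
= 30.2935 m


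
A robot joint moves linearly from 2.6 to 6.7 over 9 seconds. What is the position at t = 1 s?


s = t/T = 1/9 = 0.1111
p(t) = p0 + (pf-p0)*s
= 2.6 + (6.7 - 2.6) * 0.1111
= 3.0556


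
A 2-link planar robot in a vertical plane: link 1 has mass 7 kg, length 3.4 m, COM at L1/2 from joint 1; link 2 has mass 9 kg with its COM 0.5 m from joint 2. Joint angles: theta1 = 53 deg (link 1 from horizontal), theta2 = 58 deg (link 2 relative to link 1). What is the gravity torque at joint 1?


Horizontal distance from joint 1 to link-1 COM:
  x_c1 = (L1/2)*cos(t1) = 1.7 * 0.6018 = 1.0231 m
Horizontal distance from joint 1 to link-2 COM:
  x_c2 = L1*cos(t1) + Lc2*cos(t1+t2)
       = 3.4*0.6018 + 0.5*-0.3584 = 1.867 m
tau1 = m1*g*x_c1 + m2*g*x_c2
     = 7*9.81*1.0231 + 9*9.81*1.867
     = 70.2553 + 164.8363
     = 235.0916 Nm


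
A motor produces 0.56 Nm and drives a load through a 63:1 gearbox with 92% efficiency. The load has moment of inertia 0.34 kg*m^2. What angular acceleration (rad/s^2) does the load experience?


tau_out = tau_motor * N * eta
= 0.56 * 63 * 0.92 = 32.4576 Nm
alpha = tau_out / I = 32.4576 / 0.34
= 95.4635 rad/s^2


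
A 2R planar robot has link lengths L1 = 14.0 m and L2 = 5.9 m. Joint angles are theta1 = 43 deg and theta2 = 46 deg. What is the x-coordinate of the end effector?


Convert angles to radians: theta1 = 0.7505, theta2 = 0.8029
x = L1*cos(theta1) + L2*cos(theta1+theta2)
x = 10.239 + 0.103
x = 10.3419


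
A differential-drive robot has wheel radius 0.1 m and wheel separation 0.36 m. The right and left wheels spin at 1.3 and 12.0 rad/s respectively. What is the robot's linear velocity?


vR = r*wR = 0.1*1.3 = 0.13 m/s
vL = r*wL = 0.1*12.0 = 1.2 m/s
v = (vR+vL)/2 = 0.665 m/s
omega = (vR-vL)/L = -2.9722 rad/s
linear velocity = 0.665 m/s


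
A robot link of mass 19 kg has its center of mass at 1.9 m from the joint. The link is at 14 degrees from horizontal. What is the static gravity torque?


tau = m*g*L*cos(angle)
= 19 * 9.81 * 1.9 * cos(14 deg)
= 19 * 9.81 * 1.9 * 0.9703
= 343.6215 Nm


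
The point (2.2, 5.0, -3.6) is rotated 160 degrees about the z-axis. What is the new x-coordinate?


Rotation about z-axis: x' = x*cos(theta) - y*sin(theta)
= 2.2 * -0.9397 - 5.0 * 0.342
= -3.7774


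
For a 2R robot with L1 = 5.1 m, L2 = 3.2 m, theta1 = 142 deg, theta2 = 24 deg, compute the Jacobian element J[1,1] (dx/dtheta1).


J[1,1] = -L1*sin(t1) - L2*sin(t1+t2)
= -5.1*sin(142) - 3.2*sin(166)
= -3.914


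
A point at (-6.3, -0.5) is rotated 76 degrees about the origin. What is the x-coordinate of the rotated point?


x' = x*cos(theta) - y*sin(theta)
cos(76 deg) = 0.2419, sin(76 deg) = 0.9703
x' = -6.3 * 0.2419 - -0.5 * 0.9703
= -1.5241 - -0.4851
= -1.039


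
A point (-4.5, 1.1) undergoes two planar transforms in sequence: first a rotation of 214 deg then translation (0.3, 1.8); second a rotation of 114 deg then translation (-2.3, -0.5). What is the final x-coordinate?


After transform 1:
x1 = cos(214)*-4.5 - sin(214)*1.1 + 0.3 = 4.6458
y1 = sin(214)*-4.5 + cos(214)*1.1 + 1.8 = 3.4044
After transform 2:
x2 = cos(114)*4.6458 - sin(114)*3.4044 + -2.3
= -7.2997


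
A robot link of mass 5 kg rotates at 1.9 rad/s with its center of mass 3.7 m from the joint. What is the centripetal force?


F = m * omega^2 * r
= 5 * 1.9^2 * 3.7
= 5 * 3.61 * 3.7
= 66.785 N


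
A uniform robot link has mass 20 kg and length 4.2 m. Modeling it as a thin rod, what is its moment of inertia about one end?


I = (1/3) * m * L^2
= (1/3) * 20 * 4.2^2
= 0.333333 * 20 * 17.64
= 117.6 kg*m^2


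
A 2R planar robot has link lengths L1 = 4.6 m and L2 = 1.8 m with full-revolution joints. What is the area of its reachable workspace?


r_max = L1 + L2 = 6.4 m
r_min = |L1 - L2| = 2.8 m
Area = pi*(r_max^2 - r_min^2)
= pi*(40.96 - 7.84)
= pi * 33.12
= 104.0495 m^2


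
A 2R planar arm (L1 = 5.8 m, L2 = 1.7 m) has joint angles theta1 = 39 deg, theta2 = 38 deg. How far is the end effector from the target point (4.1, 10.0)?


End effector via forward kinematics:
x = L1*cos(t1) + L2*cos(t1+t2) = 4.8899
y = L1*sin(t1) + L2*sin(t1+t2) = 5.3065
Distance to target:
d = sqrt((4.1 - 4.8899)^2 + (10.0 - 5.3065)^2)
= sqrt(0.6239 + 22.0291)
= 4.7595 m


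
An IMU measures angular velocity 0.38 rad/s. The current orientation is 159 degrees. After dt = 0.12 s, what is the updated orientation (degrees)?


delta_theta = w * dt = 0.38 * 0.12 = 0.0456 rad
= 2.6127 deg
theta_new = 159 + 2.6127 = 161.6127 deg


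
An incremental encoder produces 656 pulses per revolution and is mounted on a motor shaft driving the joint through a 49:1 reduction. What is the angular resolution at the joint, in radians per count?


counts per rev = 656
effective counts at joint = 656 * 49 = 32144
resolution = 2*pi / 32144
= 1.9547e-04 rad/count


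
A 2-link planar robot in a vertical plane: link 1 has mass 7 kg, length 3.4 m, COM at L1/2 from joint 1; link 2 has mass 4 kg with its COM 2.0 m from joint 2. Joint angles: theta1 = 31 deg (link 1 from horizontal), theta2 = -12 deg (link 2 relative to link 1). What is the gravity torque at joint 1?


Horizontal distance from joint 1 to link-1 COM:
  x_c1 = (L1/2)*cos(t1) = 1.7 * 0.8572 = 1.4572 m
Horizontal distance from joint 1 to link-2 COM:
  x_c2 = L1*cos(t1) + Lc2*cos(t1+t2)
       = 3.4*0.8572 + 2.0*0.9455 = 4.8054 m
tau1 = m1*g*x_c1 + m2*g*x_c2
     = 7*9.81*1.4572 + 4*9.81*4.8054
     = 100.0649 + 188.5641
     = 288.629 Nm


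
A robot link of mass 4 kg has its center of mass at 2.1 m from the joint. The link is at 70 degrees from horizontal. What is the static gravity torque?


tau = m*g*L*cos(angle)
= 4 * 9.81 * 2.1 * cos(70 deg)
= 4 * 9.81 * 2.1 * 0.342
= 28.1838 Nm


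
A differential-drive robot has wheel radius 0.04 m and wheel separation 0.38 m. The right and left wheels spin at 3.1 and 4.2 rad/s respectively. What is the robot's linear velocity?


vR = r*wR = 0.04*3.1 = 0.124 m/s
vL = r*wL = 0.04*4.2 = 0.168 m/s
v = (vR+vL)/2 = 0.146 m/s
omega = (vR-vL)/L = -0.1158 rad/s
linear velocity = 0.146 m/s


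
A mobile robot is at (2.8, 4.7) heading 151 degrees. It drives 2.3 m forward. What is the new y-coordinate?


y_new = y0 + d*sin(theta)
= 4.7 + 2.3*sin(151)
= 4.7 + 1.1151
= 5.8151


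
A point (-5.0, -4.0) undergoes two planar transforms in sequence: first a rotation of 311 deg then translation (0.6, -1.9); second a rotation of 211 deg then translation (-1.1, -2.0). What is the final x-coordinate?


After transform 1:
x1 = cos(311)*-5.0 - sin(311)*-4.0 + 0.6 = -5.6991
y1 = sin(311)*-5.0 + cos(311)*-4.0 + -1.9 = -0.7507
After transform 2:
x2 = cos(211)*-5.6991 - sin(211)*-0.7507 + -1.1
= 3.3985


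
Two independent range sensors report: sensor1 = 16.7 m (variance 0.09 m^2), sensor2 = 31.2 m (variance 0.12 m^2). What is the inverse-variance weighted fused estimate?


w1 = (1/var1) / (1/var1 + 1/var2)
   = 11.1111 / (11.1111 + 8.3333) = 0.5714
w2 = 1 - w1 = 0.4286
fused = w1*s1 + w2*s2 = 9.5429 + 13.3714
= 22.9143 m


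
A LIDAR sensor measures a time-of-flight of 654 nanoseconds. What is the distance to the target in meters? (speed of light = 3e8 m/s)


tof = 654 ns = 6.54e-07 s
dist = c * tof / 2
= 3e8 * 6.54e-07 / 2
= 98.1 m


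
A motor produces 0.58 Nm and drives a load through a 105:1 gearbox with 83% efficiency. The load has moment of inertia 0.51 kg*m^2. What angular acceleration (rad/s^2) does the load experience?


tau_out = tau_motor * N * eta
= 0.58 * 105 * 0.83 = 50.547 Nm
alpha = tau_out / I = 50.547 / 0.51
= 99.1118 rad/s^2


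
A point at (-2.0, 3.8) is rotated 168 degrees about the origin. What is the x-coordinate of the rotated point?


x' = x*cos(theta) - y*sin(theta)
cos(168 deg) = -0.9781, sin(168 deg) = 0.2079
x' = -2.0 * -0.9781 - 3.8 * 0.2079
= 1.9563 - 0.7901
= 1.1662


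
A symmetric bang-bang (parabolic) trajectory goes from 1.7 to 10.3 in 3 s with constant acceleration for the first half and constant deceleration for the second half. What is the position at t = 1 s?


Symmetric rest-to-rest: each phase covers (pf-p0)/2 in time T/2. 0.5*a*(T/2)^2 = (pf-p0)/2 => a = 4*(pf-p0)/T^2
a = 4*(10.3-1.7)/3^2 = 3.8222
t = 1 is in the acceleration phase (t <= T/2).
p = p0 + 0.5*a*t^2 = 1.7 + 0.5*3.8222*1^2
= 3.6111


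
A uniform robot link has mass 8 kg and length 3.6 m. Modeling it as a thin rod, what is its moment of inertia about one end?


I = (1/3) * m * L^2
= (1/3) * 8 * 3.6^2
= 0.333333 * 8 * 12.96
= 34.56 kg*m^2


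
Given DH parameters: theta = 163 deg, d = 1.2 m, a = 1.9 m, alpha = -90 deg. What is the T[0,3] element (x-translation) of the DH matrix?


T[0,3] = a * cos(theta)
= 1.9 * cos(163 deg)
= 1.9 * -0.9563
= -1.817


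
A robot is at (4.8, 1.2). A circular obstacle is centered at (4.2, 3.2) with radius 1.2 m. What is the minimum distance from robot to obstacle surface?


center_dist = sqrt((4.8-4.2)^2 + (1.2-3.2)^2)
= sqrt(0.36 + 4.0)
= 2.0881
min_dist = center_dist - radius = 2.0881 - 1.2 = 0.8881 m


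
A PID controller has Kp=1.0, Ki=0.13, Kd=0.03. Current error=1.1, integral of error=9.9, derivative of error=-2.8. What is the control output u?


u = Kp*e + Ki*int(e) + Kd*de/dt
= 1.0*1.1 + 0.13*9.9 + 0.03*(-2.8)
= 1.1 + 1.287 + -0.084
= 2.303


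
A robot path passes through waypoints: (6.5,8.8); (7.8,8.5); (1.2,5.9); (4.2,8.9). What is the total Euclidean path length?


Segment lengths:
  seg1 = sqrt((1.3)^2 + (-0.3)^2) = 1.3342
  seg2 = sqrt((-6.6)^2 + (-2.6)^2) = 7.0937
  seg3 = sqrt((3.0)^2 + (3.0)^2) = 4.2426
Total = 12.6705


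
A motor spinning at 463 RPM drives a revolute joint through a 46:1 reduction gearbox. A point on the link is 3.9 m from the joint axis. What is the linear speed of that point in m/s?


omega_motor = 463 * 2*pi/60 = 48.4852 rad/s
omega_joint = omega_motor / 46 = 1.054 rad/s
v = omega_joint * r = 1.054 * 3.9
= 4.1107 m/s


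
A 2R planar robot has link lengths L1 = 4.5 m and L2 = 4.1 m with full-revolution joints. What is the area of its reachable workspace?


r_max = L1 + L2 = 8.6 m
r_min = |L1 - L2| = 0.4 m
Area = pi*(r_max^2 - r_min^2)
= pi*(73.96 - 0.16)
= pi * 73.8
= 231.8495 m^2


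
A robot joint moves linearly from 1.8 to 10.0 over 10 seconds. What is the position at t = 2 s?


s = t/T = 2/10 = 0.2
p(t) = p0 + (pf-p0)*s
= 1.8 + (10.0 - 1.8) * 0.2
= 3.44


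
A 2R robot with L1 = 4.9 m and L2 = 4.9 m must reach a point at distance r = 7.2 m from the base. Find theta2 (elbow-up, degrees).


cos(theta2) = (r^2 - L1^2 - L2^2) / (2*L1*L2)
cos(theta2) = (51.84 - 24.01 - 24.01) / 48.02
cos(theta2) = 0.07955
theta2 = 85.4373 degrees


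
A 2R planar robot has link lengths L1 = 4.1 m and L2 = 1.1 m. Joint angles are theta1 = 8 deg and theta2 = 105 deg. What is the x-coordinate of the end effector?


Convert angles to radians: theta1 = 0.1396, theta2 = 1.8326
x = L1*cos(theta1) + L2*cos(theta1+theta2)
x = 4.0601 + -0.4298
x = 3.6303


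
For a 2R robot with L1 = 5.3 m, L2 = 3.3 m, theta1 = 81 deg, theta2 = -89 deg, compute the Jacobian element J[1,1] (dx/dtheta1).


J[1,1] = -L1*sin(t1) - L2*sin(t1+t2)
= -5.3*sin(81) - 3.3*sin(-8)
= -4.7755


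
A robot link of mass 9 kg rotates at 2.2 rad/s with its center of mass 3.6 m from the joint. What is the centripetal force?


F = m * omega^2 * r
= 9 * 2.2^2 * 3.6
= 9 * 4.84 * 3.6
= 156.816 N


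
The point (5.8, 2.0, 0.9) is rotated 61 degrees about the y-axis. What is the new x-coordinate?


Rotation about y-axis: x' = x*cos(theta) + z*sin(theta)
= 5.8 * 0.4848 + 0.9 * 0.8746
= 3.5991


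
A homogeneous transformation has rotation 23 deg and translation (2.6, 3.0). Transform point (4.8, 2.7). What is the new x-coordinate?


x' = cos(theta)*px - sin(theta)*py + tx
= 0.9205*4.8 - 0.3907*2.7 + 2.6
= 5.9634


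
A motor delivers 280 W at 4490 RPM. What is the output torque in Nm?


omega = 4490 * 2*pi/60 = 470.1917 rad/s
tau = P / omega = 280 / 470.1917
= 0.5955 Nm


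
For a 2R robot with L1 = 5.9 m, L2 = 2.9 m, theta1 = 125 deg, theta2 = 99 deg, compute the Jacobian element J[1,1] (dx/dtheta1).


J[1,1] = -L1*sin(t1) - L2*sin(t1+t2)
= -5.9*sin(125) - 2.9*sin(224)
= -2.8185


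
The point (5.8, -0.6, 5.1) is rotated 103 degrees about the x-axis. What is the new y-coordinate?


Rotation about x-axis: y' = y*cos(theta) - z*sin(theta)
= -0.6 * -0.225 - 5.1 * 0.9744
= -4.8343


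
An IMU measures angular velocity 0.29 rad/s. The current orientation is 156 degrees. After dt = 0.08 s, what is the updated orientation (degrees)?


delta_theta = w * dt = 0.29 * 0.08 = 0.0232 rad
= 1.3293 deg
theta_new = 156 + 1.3293 = 157.3293 deg


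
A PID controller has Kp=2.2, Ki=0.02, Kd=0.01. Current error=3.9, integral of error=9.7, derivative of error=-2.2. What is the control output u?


u = Kp*e + Ki*int(e) + Kd*de/dt
= 2.2*3.9 + 0.02*9.7 + 0.01*(-2.2)
= 8.58 + 0.194 + -0.022
= 8.752


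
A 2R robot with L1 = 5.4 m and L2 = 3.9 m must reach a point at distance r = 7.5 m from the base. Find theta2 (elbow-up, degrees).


cos(theta2) = (r^2 - L1^2 - L2^2) / (2*L1*L2)
cos(theta2) = (56.25 - 29.16 - 15.21) / 42.12
cos(theta2) = 0.282051
theta2 = 73.6173 degrees


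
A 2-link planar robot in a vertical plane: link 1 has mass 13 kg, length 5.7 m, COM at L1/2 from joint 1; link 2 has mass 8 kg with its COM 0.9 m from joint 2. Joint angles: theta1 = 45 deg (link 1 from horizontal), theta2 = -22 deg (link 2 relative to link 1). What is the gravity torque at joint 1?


Horizontal distance from joint 1 to link-1 COM:
  x_c1 = (L1/2)*cos(t1) = 2.85 * 0.7071 = 2.0153 m
Horizontal distance from joint 1 to link-2 COM:
  x_c2 = L1*cos(t1) + Lc2*cos(t1+t2)
       = 5.7*0.7071 + 0.9*0.9205 = 4.859 m
tau1 = m1*g*x_c1 + m2*g*x_c2
     = 13*9.81*2.0153 + 8*9.81*4.859
     = 257.0054 + 381.3314
     = 638.3368 Nm


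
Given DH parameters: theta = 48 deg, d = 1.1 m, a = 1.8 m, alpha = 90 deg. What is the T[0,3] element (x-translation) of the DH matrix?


T[0,3] = a * cos(theta)
= 1.8 * cos(48 deg)
= 1.8 * 0.6691
= 1.2044


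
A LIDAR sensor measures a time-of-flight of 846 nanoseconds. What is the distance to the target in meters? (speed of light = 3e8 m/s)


tof = 846 ns = 8.46e-07 s
dist = c * tof / 2
= 3e8 * 8.46e-07 / 2
= 126.9 m


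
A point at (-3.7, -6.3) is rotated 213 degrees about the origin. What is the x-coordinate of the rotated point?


x' = x*cos(theta) - y*sin(theta)
cos(213 deg) = -0.8387, sin(213 deg) = -0.5446
x' = -3.7 * -0.8387 - -6.3 * -0.5446
= 3.1031 - 3.4312
= -0.3281


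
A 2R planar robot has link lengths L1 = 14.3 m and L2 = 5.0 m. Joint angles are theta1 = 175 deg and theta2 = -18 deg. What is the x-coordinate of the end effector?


Convert angles to radians: theta1 = 3.0543, theta2 = -0.3142
x = L1*cos(theta1) + L2*cos(theta1+theta2)
x = -14.2456 + -4.6025
x = -18.8481


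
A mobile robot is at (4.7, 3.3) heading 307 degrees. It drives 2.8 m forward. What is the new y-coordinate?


y_new = y0 + d*sin(theta)
= 3.3 + 2.8*sin(307)
= 3.3 + -2.2362
= 1.0638


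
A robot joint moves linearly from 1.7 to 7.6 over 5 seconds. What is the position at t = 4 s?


s = t/T = 4/5 = 0.8
p(t) = p0 + (pf-p0)*s
= 1.7 + (7.6 - 1.7) * 0.8
= 6.42


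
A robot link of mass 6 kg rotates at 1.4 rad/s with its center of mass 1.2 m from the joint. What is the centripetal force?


F = m * omega^2 * r
= 6 * 1.4^2 * 1.2
= 6 * 1.96 * 1.2
= 14.112 N


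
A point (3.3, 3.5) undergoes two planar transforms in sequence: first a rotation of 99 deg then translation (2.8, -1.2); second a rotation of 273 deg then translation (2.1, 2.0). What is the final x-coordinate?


After transform 1:
x1 = cos(99)*3.3 - sin(99)*3.5 + 2.8 = -1.1731
y1 = sin(99)*3.3 + cos(99)*3.5 + -1.2 = 1.5119
After transform 2:
x2 = cos(273)*-1.1731 - sin(273)*1.5119 + 2.1
= 3.5484


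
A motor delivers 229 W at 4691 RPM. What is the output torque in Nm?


omega = 4691 * 2*pi/60 = 491.2404 rad/s
tau = P / omega = 229 / 491.2404
= 0.4662 Nm


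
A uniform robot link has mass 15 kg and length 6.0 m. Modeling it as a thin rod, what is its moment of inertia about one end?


I = (1/3) * m * L^2
= (1/3) * 15 * 6.0^2
= 0.333333 * 15 * 36.0
= 180.0 kg*m^2


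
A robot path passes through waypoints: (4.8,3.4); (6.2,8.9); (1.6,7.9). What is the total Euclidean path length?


Segment lengths:
  seg1 = sqrt((1.4)^2 + (5.5)^2) = 5.6754
  seg2 = sqrt((-4.6)^2 + (-1.0)^2) = 4.7074
Total = 10.3828


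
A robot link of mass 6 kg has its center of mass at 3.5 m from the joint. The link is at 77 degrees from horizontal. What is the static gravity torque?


tau = m*g*L*cos(angle)
= 6 * 9.81 * 3.5 * cos(77 deg)
= 6 * 9.81 * 3.5 * 0.225
= 46.3422 Nm


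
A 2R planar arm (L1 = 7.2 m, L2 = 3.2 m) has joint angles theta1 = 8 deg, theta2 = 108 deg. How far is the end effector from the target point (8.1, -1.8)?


End effector via forward kinematics:
x = L1*cos(t1) + L2*cos(t1+t2) = 5.7271
y = L1*sin(t1) + L2*sin(t1+t2) = 3.8782
Distance to target:
d = sqrt((8.1 - 5.7271)^2 + (-1.8 - 3.8782)^2)
= sqrt(5.6305 + 32.2418)
= 6.154 m


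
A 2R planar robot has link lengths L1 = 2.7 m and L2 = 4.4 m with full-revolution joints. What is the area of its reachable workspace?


r_max = L1 + L2 = 7.1 m
r_min = |L1 - L2| = 1.7 m
Area = pi*(r_max^2 - r_min^2)
= pi*(50.41 - 2.89)
= pi * 47.52
= 149.2885 m^2


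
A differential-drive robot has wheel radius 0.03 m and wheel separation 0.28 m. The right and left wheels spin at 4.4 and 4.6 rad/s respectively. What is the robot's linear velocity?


vR = r*wR = 0.03*4.4 = 0.132 m/s
vL = r*wL = 0.03*4.6 = 0.138 m/s
v = (vR+vL)/2 = 0.135 m/s
omega = (vR-vL)/L = -0.0214 rad/s
linear velocity = 0.135 m/s


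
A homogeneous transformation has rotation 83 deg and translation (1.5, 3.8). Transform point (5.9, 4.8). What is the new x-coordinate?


x' = cos(theta)*px - sin(theta)*py + tx
= 0.1219*5.9 - 0.9925*4.8 + 1.5
= -2.5452


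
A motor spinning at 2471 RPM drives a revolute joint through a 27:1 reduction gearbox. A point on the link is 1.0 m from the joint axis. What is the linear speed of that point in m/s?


omega_motor = 2471 * 2*pi/60 = 258.7625 rad/s
omega_joint = omega_motor / 27 = 9.5838 rad/s
v = omega_joint * r = 9.5838 * 1.0
= 9.5838 m/s


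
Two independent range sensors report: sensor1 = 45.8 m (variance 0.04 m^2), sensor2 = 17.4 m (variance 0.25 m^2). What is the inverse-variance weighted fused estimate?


w1 = (1/var1) / (1/var1 + 1/var2)
   = 25.0 / (25.0 + 4.0) = 0.8621
w2 = 1 - w1 = 0.1379
fused = w1*s1 + w2*s2 = 39.4828 + 2.4
= 41.8828 m


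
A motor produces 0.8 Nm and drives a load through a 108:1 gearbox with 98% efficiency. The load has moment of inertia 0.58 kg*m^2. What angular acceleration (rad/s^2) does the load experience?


tau_out = tau_motor * N * eta
= 0.8 * 108 * 0.98 = 84.672 Nm
alpha = tau_out / I = 84.672 / 0.58
= 145.9862 rad/s^2


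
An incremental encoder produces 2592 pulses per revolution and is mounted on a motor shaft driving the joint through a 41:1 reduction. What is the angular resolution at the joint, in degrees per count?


counts per rev = 2592
effective counts at joint = 2592 * 41 = 106272
resolution = 360 / 106272
= 0.0034 deg/count


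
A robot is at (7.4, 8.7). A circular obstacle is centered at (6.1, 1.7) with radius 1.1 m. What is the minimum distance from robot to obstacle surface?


center_dist = sqrt((7.4-6.1)^2 + (8.7-1.7)^2)
= sqrt(1.69 + 49.0)
= 7.1197
min_dist = center_dist - radius = 7.1197 - 1.1 = 6.0197 m


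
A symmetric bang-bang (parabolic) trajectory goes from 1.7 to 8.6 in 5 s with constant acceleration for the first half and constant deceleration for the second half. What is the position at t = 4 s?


Symmetric rest-to-rest: each phase covers (pf-p0)/2 in time T/2. 0.5*a*(T/2)^2 = (pf-p0)/2 => a = 4*(pf-p0)/T^2
a = 4*(8.6-1.7)/5^2 = 1.104
t = 4 is in the deceleration phase (t > T/2).
p = pf - 0.5*a*(T-t)^2 = 8.6 - 0.5*1.104*1^2
= 8.048


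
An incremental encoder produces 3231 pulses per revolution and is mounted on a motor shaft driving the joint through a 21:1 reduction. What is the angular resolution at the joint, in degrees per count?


counts per rev = 3231
effective counts at joint = 3231 * 21 = 67851
resolution = 360 / 67851
= 0.0053 deg/count


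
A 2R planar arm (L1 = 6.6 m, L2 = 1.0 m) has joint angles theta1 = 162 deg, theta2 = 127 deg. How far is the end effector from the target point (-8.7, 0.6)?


End effector via forward kinematics:
x = L1*cos(t1) + L2*cos(t1+t2) = -5.9514
y = L1*sin(t1) + L2*sin(t1+t2) = 1.094
Distance to target:
d = sqrt((-8.7 - -5.9514)^2 + (0.6 - 1.094)^2)
= sqrt(7.5548 + 0.244)
= 2.7926 m


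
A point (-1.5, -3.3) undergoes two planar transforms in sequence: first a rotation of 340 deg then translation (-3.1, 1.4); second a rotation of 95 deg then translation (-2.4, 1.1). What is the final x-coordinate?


After transform 1:
x1 = cos(340)*-1.5 - sin(340)*-3.3 + -3.1 = -5.6382
y1 = sin(340)*-1.5 + cos(340)*-3.3 + 1.4 = -1.188
After transform 2:
x2 = cos(95)*-5.6382 - sin(95)*-1.188 + -2.4
= -0.7252


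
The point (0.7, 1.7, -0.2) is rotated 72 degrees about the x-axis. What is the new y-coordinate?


Rotation about x-axis: y' = y*cos(theta) - z*sin(theta)
= 1.7 * 0.309 - -0.2 * 0.9511
= 0.7155


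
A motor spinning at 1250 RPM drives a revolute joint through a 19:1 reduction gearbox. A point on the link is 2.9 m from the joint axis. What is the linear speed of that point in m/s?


omega_motor = 1250 * 2*pi/60 = 130.8997 rad/s
omega_joint = omega_motor / 19 = 6.8895 rad/s
v = omega_joint * r = 6.8895 * 2.9
= 19.9794 m/s


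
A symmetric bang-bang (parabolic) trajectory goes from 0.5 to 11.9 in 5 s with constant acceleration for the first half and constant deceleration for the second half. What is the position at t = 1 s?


Symmetric rest-to-rest: each phase covers (pf-p0)/2 in time T/2. 0.5*a*(T/2)^2 = (pf-p0)/2 => a = 4*(pf-p0)/T^2
a = 4*(11.9-0.5)/5^2 = 1.824
t = 1 is in the acceleration phase (t <= T/2).
p = p0 + 0.5*a*t^2 = 0.5 + 0.5*1.824*1^2
= 1.412


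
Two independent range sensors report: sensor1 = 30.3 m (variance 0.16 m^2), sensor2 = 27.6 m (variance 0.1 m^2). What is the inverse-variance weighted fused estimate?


w1 = (1/var1) / (1/var1 + 1/var2)
   = 6.25 / (6.25 + 10.0) = 0.3846
w2 = 1 - w1 = 0.6154
fused = w1*s1 + w2*s2 = 11.6538 + 16.9846
= 28.6385 m


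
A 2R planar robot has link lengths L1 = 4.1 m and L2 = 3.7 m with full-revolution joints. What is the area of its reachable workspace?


r_max = L1 + L2 = 7.8 m
r_min = |L1 - L2| = 0.4 m
Area = pi*(r_max^2 - r_min^2)
= pi*(60.84 - 0.16)
= pi * 60.68
= 190.6318 m^2


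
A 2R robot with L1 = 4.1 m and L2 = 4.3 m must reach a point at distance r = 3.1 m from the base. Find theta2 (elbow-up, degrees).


cos(theta2) = (r^2 - L1^2 - L2^2) / (2*L1*L2)
cos(theta2) = (9.61 - 16.81 - 18.49) / 35.26
cos(theta2) = -0.728588
theta2 = 136.7681 degrees


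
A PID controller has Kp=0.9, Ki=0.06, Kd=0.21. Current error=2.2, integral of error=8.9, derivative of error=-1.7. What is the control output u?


u = Kp*e + Ki*int(e) + Kd*de/dt
= 0.9*2.2 + 0.06*8.9 + 0.21*(-1.7)
= 1.98 + 0.534 + -0.357
= 2.157


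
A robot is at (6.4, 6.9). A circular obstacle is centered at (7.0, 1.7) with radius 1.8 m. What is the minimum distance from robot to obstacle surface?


center_dist = sqrt((6.4-7.0)^2 + (6.9-1.7)^2)
= sqrt(0.36 + 27.04)
= 5.2345
min_dist = center_dist - radius = 5.2345 - 1.8 = 3.4345 m


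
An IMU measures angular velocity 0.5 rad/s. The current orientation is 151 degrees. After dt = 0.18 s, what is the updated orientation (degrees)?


delta_theta = w * dt = 0.5 * 0.18 = 0.09 rad
= 5.1566 deg
theta_new = 151 + 5.1566 = 156.1566 deg


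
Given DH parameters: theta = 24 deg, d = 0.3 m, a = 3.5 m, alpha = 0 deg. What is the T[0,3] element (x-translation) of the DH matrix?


T[0,3] = a * cos(theta)
= 3.5 * cos(24 deg)
= 3.5 * 0.9135
= 3.1974


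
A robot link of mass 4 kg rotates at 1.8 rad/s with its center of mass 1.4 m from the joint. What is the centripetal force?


F = m * omega^2 * r
= 4 * 1.8^2 * 1.4
= 4 * 3.24 * 1.4
= 18.144 N


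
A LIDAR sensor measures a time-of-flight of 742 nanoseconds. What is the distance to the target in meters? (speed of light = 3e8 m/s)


tof = 742 ns = 7.42e-07 s
dist = c * tof / 2
= 3e8 * 7.42e-07 / 2
= 111.3 m


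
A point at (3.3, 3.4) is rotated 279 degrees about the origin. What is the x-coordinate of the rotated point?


x' = x*cos(theta) - y*sin(theta)
cos(279 deg) = 0.1564, sin(279 deg) = -0.9877
x' = 3.3 * 0.1564 - 3.4 * -0.9877
= 0.5162 - -3.3581
= 3.8744


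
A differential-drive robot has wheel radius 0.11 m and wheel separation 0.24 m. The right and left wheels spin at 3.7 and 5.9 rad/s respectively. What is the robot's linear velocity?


vR = r*wR = 0.11*3.7 = 0.407 m/s
vL = r*wL = 0.11*5.9 = 0.649 m/s
v = (vR+vL)/2 = 0.528 m/s
omega = (vR-vL)/L = -1.0083 rad/s
linear velocity = 0.528 m/s


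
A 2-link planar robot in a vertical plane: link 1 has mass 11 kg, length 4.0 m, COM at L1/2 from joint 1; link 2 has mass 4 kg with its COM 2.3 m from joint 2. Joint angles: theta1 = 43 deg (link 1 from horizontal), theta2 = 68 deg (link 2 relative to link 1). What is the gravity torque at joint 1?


Horizontal distance from joint 1 to link-1 COM:
  x_c1 = (L1/2)*cos(t1) = 2.0 * 0.7314 = 1.4627 m
Horizontal distance from joint 1 to link-2 COM:
  x_c2 = L1*cos(t1) + Lc2*cos(t1+t2)
       = 4.0*0.7314 + 2.3*-0.3584 = 2.1012 m
tau1 = m1*g*x_c1 + m2*g*x_c2
     = 11*9.81*1.4627 + 4*9.81*2.1012
     = 157.8408 + 82.4499
     = 240.2906 Nm


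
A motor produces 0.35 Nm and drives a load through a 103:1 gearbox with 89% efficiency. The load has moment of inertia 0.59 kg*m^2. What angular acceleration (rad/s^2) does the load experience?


tau_out = tau_motor * N * eta
= 0.35 * 103 * 0.89 = 32.0845 Nm
alpha = tau_out / I = 32.0845 / 0.59
= 54.3805 rad/s^2


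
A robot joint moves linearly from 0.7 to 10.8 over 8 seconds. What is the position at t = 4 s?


s = t/T = 4/8 = 0.5
p(t) = p0 + (pf-p0)*s
= 0.7 + (10.8 - 0.7) * 0.5
= 5.75


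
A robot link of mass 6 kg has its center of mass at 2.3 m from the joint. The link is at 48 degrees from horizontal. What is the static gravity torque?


tau = m*g*L*cos(angle)
= 6 * 9.81 * 2.3 * cos(48 deg)
= 6 * 9.81 * 2.3 * 0.6691
= 90.5856 Nm


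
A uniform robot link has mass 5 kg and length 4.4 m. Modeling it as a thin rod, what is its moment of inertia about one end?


I = (1/3) * m * L^2
= (1/3) * 5 * 4.4^2
= 0.333333 * 5 * 19.36
= 32.2667 kg*m^2


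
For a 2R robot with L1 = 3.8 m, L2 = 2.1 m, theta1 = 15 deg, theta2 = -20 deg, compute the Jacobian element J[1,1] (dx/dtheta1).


J[1,1] = -L1*sin(t1) - L2*sin(t1+t2)
= -3.8*sin(15) - 2.1*sin(-5)
= -0.8005
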